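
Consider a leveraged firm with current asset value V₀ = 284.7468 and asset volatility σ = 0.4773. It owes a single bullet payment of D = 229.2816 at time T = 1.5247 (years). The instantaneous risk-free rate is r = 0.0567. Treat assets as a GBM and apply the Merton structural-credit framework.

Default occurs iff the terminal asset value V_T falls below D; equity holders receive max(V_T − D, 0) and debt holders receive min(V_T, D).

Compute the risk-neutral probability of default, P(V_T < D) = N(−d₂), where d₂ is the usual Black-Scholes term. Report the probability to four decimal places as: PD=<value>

PD=0.4131

d₁ = [ln(V₀/D) + (r + σ²/2)T] / (σ√T)
   = [ln(284.7468/229.2816) + (0.0567 + 0.5·0.4773²)·1.5247] / (0.4773·√1.5247)
   = [0.216649 + 0.260125] / 0.589364 = 0.808965
d₂ = d₁ − σ√T = 0.808965 − 0.589364 = 0.219601
risk-neutral PD = N(−d₂) = N(-0.219601) = 0.413091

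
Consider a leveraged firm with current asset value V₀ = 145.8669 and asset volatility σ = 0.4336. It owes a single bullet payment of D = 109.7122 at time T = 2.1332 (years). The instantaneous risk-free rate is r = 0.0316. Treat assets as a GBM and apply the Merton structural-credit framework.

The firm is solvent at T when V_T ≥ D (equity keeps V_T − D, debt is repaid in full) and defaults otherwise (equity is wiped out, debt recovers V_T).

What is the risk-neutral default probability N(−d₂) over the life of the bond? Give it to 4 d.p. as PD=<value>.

PD=0.4053

d₁ = [ln(V₀/D) + (r + σ²/2)T] / (σ√T)
   = [ln(145.8669/109.7122) + (0.0316 + 0.5·0.4336²)·2.1332] / (0.4336·√2.1332)
   = [0.284834 + 0.267939] / 0.633294 = 0.872855
d₂ = d₁ − σ√T = 0.872855 − 0.633294 = 0.239562
risk-neutral PD = N(−d₂) = N(-0.239562) = 0.405335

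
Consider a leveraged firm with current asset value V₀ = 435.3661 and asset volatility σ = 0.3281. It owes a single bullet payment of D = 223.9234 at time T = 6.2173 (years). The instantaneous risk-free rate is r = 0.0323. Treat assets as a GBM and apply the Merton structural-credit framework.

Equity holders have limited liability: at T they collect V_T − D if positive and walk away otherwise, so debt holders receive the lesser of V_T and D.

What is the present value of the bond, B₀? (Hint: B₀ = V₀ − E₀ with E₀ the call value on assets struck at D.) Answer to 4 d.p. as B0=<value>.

d₁ = [ln(V₀/D) + (r + σ²/2)T] / (σ√T)
   = [ln(435.3661/223.9234) + (0.0323 + 0.5·0.3281²)·6.2173] / (0.3281·√6.2173)
   = [0.664883 + 0.535464] / 0.818101 = 1.467235
d₂ = d₁ − σ√T = 1.467235 − 0.818101 = 0.649134
N(d₁) = 0.928844,  N(d₂) = 0.741874,  e^(−rT) = 0.818061
E₀ = V₀·N(d₁) − D·e^(−rT)·N(d₂)
   = 435.3661·0.928844 − 223.9234·0.818061·0.741874 = 268.488514
B₀ = V₀ − E₀ = 435.3661 − 268.488514 = 166.877586

B0=166.8776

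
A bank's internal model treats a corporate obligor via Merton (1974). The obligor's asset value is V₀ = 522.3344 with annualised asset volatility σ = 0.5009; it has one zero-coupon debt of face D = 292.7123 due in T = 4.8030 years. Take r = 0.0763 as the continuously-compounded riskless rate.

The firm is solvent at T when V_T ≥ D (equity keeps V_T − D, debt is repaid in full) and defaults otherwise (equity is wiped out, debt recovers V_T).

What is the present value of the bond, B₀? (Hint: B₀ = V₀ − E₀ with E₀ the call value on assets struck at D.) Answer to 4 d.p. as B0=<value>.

d₁ = [ln(V₀/D) + (r + σ²/2)T] / (σ√T)
   = [ln(522.3344/292.7123) + (0.0763 + 0.5·0.5009²)·4.8030] / (0.5009·√4.8030)
   = [0.579118 + 0.969007] / 1.097760 = 1.410258
d₂ = d₁ − σ√T = 1.410258 − 1.097760 = 0.312499
N(d₁) = 0.920768,  N(d₂) = 0.622669,  e^(−rT) = 0.693178
E₀ = V₀·N(d₁) − D·e^(−rT)·N(d₂)
   = 522.3344·0.920768 − 292.7123·0.693178·0.622669 = 354.608361
B₀ = V₀ − E₀ = 522.3344 − 354.608361 = 167.726039

B0=167.7260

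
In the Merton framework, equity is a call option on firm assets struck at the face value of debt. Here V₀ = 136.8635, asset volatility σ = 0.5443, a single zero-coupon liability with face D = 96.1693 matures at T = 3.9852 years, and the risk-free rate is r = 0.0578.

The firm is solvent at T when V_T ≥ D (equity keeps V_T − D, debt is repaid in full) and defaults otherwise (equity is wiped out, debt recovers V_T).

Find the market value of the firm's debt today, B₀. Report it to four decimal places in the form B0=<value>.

d₁ = [ln(V₀/D) + (r + σ²/2)T] / (σ√T)
   = [ln(136.8635/96.1693) + (0.0578 + 0.5·0.5443²)·3.9852] / (0.5443·√3.9852)
   = [0.352874 + 0.820677] / 1.086584 = 1.080037
d₂ = d₁ − σ√T = 1.080037 − 1.086584 = -0.006547
N(d₁) = 0.859937,  N(d₂) = 0.497388,  e^(−rT) = 0.794260
E₀ = V₀·N(d₁) − D·e^(−rT)·N(d₂)
   = 136.8635·0.859937 − 96.1693·0.794260·0.497388 = 79.701809
B₀ = V₀ − E₀ = 136.8635 − 79.701809 = 57.161691

B0=57.1617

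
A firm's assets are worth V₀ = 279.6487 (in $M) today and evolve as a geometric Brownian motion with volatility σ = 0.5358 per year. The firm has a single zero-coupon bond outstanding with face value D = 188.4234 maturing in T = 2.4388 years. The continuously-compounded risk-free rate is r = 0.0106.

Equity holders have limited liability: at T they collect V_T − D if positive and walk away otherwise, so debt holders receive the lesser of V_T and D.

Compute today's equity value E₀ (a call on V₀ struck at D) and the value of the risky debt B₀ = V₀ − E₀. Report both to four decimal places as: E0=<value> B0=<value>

E0=131.7521 B0=147.8966

d₁ = [ln(V₀/D) + (r + σ²/2)T] / (σ√T)
   = [ln(279.6487/188.4234) + (0.0106 + 0.5·0.5358²)·2.4388] / (0.5358·√2.4388)
   = [0.394843 + 0.375919] / 0.836741 = 0.921147
d₂ = d₁ − σ√T = 0.921147 − 0.836741 = 0.084407
N(d₁) = 0.821513,  N(d₂) = 0.533633,  e^(−rT) = 0.974480
E₀ = V₀·N(d₁) − D·e^(−rT)·N(d₂)
   = 279.6487·0.821513 − 188.4234·0.974480·0.533633 = 131.752083
B₀ = V₀ − E₀ = 279.6487 − 131.752083 = 147.896617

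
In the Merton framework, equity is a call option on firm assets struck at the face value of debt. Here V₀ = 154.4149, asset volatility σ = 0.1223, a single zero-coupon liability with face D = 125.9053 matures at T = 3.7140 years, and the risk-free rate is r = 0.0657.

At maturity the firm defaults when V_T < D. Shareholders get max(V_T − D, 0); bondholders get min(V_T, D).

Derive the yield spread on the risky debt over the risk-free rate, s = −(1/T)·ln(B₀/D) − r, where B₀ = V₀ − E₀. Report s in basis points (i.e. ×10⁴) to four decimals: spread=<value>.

d₁ = [ln(V₀/D) + (r + σ²/2)T] / (σ√T)
   = [ln(154.4149/125.9053) + (0.0657 + 0.5·0.1223²)·3.7140] / (0.1223·√3.7140)
   = [0.204113 + 0.271785] / 0.235693 = 2.019143
d₂ = d₁ − σ√T = 2.019143 − 0.235693 = 1.783449
N(d₁) = 0.978264,  N(d₂) = 0.962743,  e^(−rT) = 0.783480
E₀ = V₀·N(d₁) − D·e^(−rT)·N(d₂)
   = 154.4149·0.978264 − 125.9053·0.783480·0.962743 = 56.089379
B₀ = V₀ − E₀ = 154.4149 − 56.089379 = 98.325521
spread = −(1/T)·ln(B₀/D) − r = −(1/3.7140)·ln(98.325521/125.9053) − 0.0657 = 0.00087146
in basis points: 0.00087146 × 10⁴ = 8.7146 bp

spread=8.7146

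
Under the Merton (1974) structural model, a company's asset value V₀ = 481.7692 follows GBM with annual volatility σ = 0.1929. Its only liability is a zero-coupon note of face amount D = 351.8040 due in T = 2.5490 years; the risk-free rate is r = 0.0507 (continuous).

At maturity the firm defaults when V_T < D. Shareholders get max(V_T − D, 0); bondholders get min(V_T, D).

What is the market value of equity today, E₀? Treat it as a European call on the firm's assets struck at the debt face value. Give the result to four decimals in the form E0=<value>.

E0=176.5658

d₁ = [ln(V₀/D) + (r + σ²/2)T] / (σ√T)
   = [ln(481.7692/351.8040) + (0.0507 + 0.5·0.1929²)·2.5490] / (0.1929·√2.5490)
   = [0.314391 + 0.176659] / 0.307976 = 1.594441
d₂ = d₁ − σ√T = 1.594441 − 0.307976 = 1.286465
N(d₁) = 0.944581,  N(d₂) = 0.900860,  e^(−rT) = 0.878768
E₀ = V₀·N(d₁) − D·e^(−rT)·N(d₂)
   = 481.7692·0.944581 − 351.8040·0.878768·0.900860 = 176.565766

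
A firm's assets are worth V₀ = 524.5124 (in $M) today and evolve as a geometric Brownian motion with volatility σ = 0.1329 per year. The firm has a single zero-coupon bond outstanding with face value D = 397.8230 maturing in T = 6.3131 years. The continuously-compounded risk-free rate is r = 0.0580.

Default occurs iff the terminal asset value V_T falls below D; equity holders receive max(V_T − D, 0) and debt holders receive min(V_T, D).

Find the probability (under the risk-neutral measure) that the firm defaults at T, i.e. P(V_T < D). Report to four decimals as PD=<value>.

d₁ = [ln(V₀/D) + (r + σ²/2)T] / (σ√T)
   = [ln(524.5124/397.8230) + (0.0580 + 0.5·0.1329²)·6.3131] / (0.1329·√6.3131)
   = [0.276462 + 0.421912] / 0.333923 = 2.091422
d₂ = d₁ − σ√T = 2.091422 − 0.333923 = 1.757499
risk-neutral PD = N(−d₂) = N(-1.757499) = 0.039416

PD=0.0394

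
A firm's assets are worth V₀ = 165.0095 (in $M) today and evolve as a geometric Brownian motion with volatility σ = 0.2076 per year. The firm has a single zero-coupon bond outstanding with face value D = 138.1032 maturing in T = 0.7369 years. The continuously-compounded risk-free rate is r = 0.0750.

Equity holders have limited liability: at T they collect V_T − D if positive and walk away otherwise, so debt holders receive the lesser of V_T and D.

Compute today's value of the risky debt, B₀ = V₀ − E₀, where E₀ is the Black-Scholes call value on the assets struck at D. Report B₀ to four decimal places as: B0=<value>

B0=129.5120

d₁ = [ln(V₀/D) + (r + σ²/2)T] / (σ√T)
   = [ln(165.0095/138.1032) + (0.0750 + 0.5·0.2076²)·0.7369] / (0.2076·√0.7369)
   = [0.178002 + 0.071147] / 0.178210 = 1.398064
d₂ = d₁ − σ√T = 1.398064 − 0.178210 = 1.219854
N(d₁) = 0.918953,  N(d₂) = 0.888740,  e^(−rT) = 0.946232
E₀ = V₀·N(d₁) − D·e^(−rT)·N(d₂)
   = 165.0095·0.918953 − 138.1032·0.946232·0.888740 = 35.497528
B₀ = V₀ − E₀ = 165.0095 − 35.497528 = 129.511972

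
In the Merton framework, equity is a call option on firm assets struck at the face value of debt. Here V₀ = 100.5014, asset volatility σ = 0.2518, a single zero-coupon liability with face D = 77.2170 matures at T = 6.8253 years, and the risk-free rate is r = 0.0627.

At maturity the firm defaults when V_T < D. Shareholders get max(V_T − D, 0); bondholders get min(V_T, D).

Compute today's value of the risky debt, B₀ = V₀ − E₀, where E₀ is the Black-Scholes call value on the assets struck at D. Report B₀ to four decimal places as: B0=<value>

d₁ = [ln(V₀/D) + (r + σ²/2)T] / (σ√T)
   = [ln(100.5014/77.2170) + (0.0627 + 0.5·0.2518²)·6.8253] / (0.2518·√6.8253)
   = [0.263552 + 0.644319] / 0.657834 = 1.380091
d₂ = d₁ − σ√T = 1.380091 − 0.657834 = 0.722257
N(d₁) = 0.916221,  N(d₂) = 0.764932,  e^(−rT) = 0.651846
E₀ = V₀·N(d₁) − D·e^(−rT)·N(d₂)
   = 100.5014·0.916221 − 77.2170·0.651846·0.764932 = 53.579681
B₀ = V₀ − E₀ = 100.5014 − 53.579681 = 46.921719

B0=46.9217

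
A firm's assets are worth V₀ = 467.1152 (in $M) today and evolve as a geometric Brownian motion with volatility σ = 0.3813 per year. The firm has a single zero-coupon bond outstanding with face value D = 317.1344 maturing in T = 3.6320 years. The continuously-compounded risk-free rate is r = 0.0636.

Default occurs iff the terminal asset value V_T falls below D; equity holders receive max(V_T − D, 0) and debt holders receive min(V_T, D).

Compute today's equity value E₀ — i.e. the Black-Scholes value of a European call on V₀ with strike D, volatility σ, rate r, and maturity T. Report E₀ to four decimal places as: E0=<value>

E0=241.6932

d₁ = [ln(V₀/D) + (r + σ²/2)T] / (σ√T)
   = [ln(467.1152/317.1344) + (0.0636 + 0.5·0.3813²)·3.6320] / (0.3813·√3.6320)
   = [0.387250 + 0.495023] / 0.726674 = 1.214125
d₂ = d₁ − σ√T = 1.214125 − 0.726674 = 0.487451
N(d₁) = 0.887650,  N(d₂) = 0.687030,  e^(−rT) = 0.793743
E₀ = V₀·N(d₁) − D·e^(−rT)·N(d₂)
   = 467.1152·0.887650 − 317.1344·0.793743·0.687030 = 241.693211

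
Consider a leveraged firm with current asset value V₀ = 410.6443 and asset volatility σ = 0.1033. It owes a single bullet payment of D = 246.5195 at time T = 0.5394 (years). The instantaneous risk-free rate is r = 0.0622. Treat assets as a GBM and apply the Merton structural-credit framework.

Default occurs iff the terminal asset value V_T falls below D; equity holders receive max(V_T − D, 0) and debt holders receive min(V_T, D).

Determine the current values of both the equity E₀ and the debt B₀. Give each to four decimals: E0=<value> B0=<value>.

d₁ = [ln(V₀/D) + (r + σ²/2)T] / (σ√T)
   = [ln(410.6443/246.5195) + (0.0622 + 0.5·0.1033²)·0.5394] / (0.1033·√0.5394)
   = [0.510286 + 0.036429] / 0.075868 = 7.206180
d₂ = d₁ − σ√T = 7.206180 − 0.075868 = 7.130313
N(d₁) = 1.000000,  N(d₂) = 1.000000,  e^(−rT) = 0.967006
E₀ = V₀·N(d₁) − D·e^(−rT)·N(d₂)
   = 410.6443·1.000000 − 246.5195·0.967006·1.000000 = 172.258489
B₀ = V₀ − E₀ = 410.6443 − 172.258489 = 238.385811

E0=172.2585 B0=238.3858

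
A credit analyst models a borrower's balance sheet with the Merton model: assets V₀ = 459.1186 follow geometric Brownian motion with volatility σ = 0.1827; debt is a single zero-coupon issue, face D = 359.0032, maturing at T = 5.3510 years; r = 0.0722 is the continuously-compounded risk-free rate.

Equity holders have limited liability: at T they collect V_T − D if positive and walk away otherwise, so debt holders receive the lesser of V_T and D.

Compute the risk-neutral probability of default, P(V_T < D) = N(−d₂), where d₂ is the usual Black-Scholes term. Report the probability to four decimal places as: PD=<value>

d₁ = [ln(V₀/D) + (r + σ²/2)T] / (σ√T)
   = [ln(459.1186/359.0032) + (0.0722 + 0.5·0.1827²)·5.3510] / (0.1827·√5.3510)
   = [0.245977 + 0.475648] / 0.422626 = 1.707481
d₂ = d₁ − σ√T = 1.707481 − 0.422626 = 1.284856
risk-neutral PD = N(−d₂) = N(-1.284856) = 0.099421

PD=0.0994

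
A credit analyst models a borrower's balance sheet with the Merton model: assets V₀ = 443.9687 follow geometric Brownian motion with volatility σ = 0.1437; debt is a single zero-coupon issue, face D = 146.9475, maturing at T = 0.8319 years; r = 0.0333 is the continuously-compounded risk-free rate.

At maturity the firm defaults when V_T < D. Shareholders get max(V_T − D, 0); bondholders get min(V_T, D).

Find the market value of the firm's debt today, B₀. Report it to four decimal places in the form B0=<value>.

B0=142.9326

d₁ = [ln(V₀/D) + (r + σ²/2)T] / (σ√T)
   = [ln(443.9687/146.9475) + (0.0333 + 0.5·0.1437²)·0.8319] / (0.1437·√0.8319)
   = [1.105679 + 0.036292] / 0.131067 = 8.712894
d₂ = d₁ − σ√T = 8.712894 − 0.131067 = 8.581827
N(d₁) = 1.000000,  N(d₂) = 1.000000,  e^(−rT) = 0.972678
E₀ = V₀·N(d₁) − D·e^(−rT)·N(d₂)
   = 443.9687·1.000000 − 146.9475·0.972678·1.000000 = 301.036111
B₀ = V₀ − E₀ = 443.9687 − 301.036111 = 142.932589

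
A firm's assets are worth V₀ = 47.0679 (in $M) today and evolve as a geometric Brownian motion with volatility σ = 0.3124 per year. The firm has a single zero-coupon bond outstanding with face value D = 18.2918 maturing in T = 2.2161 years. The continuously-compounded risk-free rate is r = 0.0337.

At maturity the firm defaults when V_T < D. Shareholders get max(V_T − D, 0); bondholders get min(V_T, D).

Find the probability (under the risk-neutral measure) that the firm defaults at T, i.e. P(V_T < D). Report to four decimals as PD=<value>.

PD=0.0250

d₁ = [ln(V₀/D) + (r + σ²/2)T] / (σ√T)
   = [ln(47.0679/18.2918) + (0.0337 + 0.5·0.3124²)·2.2161] / (0.3124·√2.2161)
   = [0.945138 + 0.182821] / 0.465056 = 2.425425
d₂ = d₁ − σ√T = 2.425425 − 0.465056 = 1.960369
risk-neutral PD = N(−d₂) = N(-1.960369) = 0.024976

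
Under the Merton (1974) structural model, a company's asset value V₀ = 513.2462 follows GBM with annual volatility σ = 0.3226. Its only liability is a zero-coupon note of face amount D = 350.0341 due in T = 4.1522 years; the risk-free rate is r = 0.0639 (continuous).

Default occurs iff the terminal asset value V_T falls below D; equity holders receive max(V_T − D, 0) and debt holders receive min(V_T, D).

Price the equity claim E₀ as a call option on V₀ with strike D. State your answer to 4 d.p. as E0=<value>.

d₁ = [ln(V₀/D) + (r + σ²/2)T] / (σ√T)
   = [ln(513.2462/350.0341) + (0.0639 + 0.5·0.3226²)·4.1522] / (0.3226·√4.1522)
   = [0.382725 + 0.481387] / 0.657360 = 1.314518
d₂ = d₁ − σ√T = 1.314518 − 0.657360 = 0.657158
N(d₁) = 0.905664,  N(d₂) = 0.744460,  e^(−rT) = 0.766956
E₀ = V₀·N(d₁) − D·e^(−rT)·N(d₂)
   = 513.2462·0.905664 − 350.0341·0.766956·0.744460 = 264.970214

E0=264.9702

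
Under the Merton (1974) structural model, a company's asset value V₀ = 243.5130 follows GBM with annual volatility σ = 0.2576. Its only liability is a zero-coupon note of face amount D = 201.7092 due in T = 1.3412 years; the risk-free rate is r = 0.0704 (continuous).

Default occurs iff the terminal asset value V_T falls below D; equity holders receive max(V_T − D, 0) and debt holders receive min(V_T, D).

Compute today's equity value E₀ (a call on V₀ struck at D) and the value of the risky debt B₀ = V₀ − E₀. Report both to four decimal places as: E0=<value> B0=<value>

E0=65.7354 B0=177.7776

d₁ = [ln(V₀/D) + (r + σ²/2)T] / (σ√T)
   = [ln(243.5130/201.7092) + (0.0704 + 0.5·0.2576²)·1.3412] / (0.2576·√1.3412)
   = [0.188343 + 0.138920] / 0.298327 = 1.096995
d₂ = d₁ − σ√T = 1.096995 − 0.298327 = 0.798668
N(d₁) = 0.863678,  N(d₂) = 0.787758,  e^(−rT) = 0.909900
E₀ = V₀·N(d₁) − D·e^(−rT)·N(d₂)
   = 243.5130·0.863678 − 201.7092·0.909900·0.787758 = 65.735441
B₀ = V₀ − E₀ = 243.5130 − 65.735441 = 177.777559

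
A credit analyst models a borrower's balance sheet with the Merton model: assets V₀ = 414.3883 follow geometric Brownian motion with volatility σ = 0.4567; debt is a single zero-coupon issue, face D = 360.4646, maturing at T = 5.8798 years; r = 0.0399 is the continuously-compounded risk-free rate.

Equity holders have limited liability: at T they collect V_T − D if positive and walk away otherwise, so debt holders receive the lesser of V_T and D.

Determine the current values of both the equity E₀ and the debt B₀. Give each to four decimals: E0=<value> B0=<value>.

d₁ = [ln(V₀/D) + (r + σ²/2)T] / (σ√T)
   = [ln(414.3883/360.4646) + (0.0399 + 0.5·0.4567²)·5.8798] / (0.4567·√5.8798)
   = [0.139410 + 0.847793] / 1.107420 = 0.891444
d₂ = d₁ − σ√T = 0.891444 − 1.107420 = -0.215976
N(d₁) = 0.813655,  N(d₂) = 0.414503,  e^(−rT) = 0.790884
E₀ = V₀·N(d₁) − D·e^(−rT)·N(d₂)
   = 414.3883·0.813655 − 360.4646·0.790884·0.414503 = 218.999949
B₀ = V₀ − E₀ = 414.3883 − 218.999949 = 195.388351

E0=218.9999 B0=195.3884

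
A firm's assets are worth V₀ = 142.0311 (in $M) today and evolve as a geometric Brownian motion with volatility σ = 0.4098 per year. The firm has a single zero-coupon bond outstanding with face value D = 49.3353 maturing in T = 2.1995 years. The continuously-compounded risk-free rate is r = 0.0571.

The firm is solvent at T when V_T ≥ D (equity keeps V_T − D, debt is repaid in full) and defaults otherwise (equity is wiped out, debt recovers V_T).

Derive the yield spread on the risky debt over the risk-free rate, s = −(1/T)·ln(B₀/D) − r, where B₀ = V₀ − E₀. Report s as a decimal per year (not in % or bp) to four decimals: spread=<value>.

spread=0.0047

d₁ = [ln(V₀/D) + (r + σ²/2)T] / (σ√T)
   = [ln(142.0311/49.3353) + (0.0571 + 0.5·0.4098²)·2.1995] / (0.4098·√2.1995)
   = [1.057406 + 0.310279] / 0.607763 = 2.250361
d₂ = d₁ − σ√T = 2.250361 − 0.607763 = 1.642599
N(d₁) = 0.987787,  N(d₂) = 0.949767,  e^(−rT) = 0.881975
E₀ = V₀·N(d₁) − D·e^(−rT)·N(d₂)
   = 142.0311·0.987787 − 49.3353·0.881975·0.949767 = 98.969730
B₀ = V₀ − E₀ = 142.0311 − 98.969730 = 43.061370
spread = −(1/T)·ln(B₀/D) − r = −(1/2.1995)·ln(43.061370/49.3353) − 0.0571 = 0.00473839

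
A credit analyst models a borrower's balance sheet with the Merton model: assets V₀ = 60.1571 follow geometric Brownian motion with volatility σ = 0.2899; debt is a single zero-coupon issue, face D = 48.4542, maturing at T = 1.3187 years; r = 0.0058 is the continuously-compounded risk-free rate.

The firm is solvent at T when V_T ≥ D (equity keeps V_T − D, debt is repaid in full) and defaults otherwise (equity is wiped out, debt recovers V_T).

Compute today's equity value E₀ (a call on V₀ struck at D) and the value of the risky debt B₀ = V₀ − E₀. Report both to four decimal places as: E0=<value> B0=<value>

d₁ = [ln(V₀/D) + (r + σ²/2)T] / (σ√T)
   = [ln(60.1571/48.4542) + (0.0058 + 0.5·0.2899²)·1.3187] / (0.2899·√1.3187)
   = [0.216340 + 0.063062] / 0.332906 = 0.839283
d₂ = d₁ − σ√T = 0.839283 − 0.332906 = 0.506377
N(d₁) = 0.799345,  N(d₂) = 0.693704,  e^(−rT) = 0.992381
E₀ = V₀·N(d₁) − D·e^(−rT)·N(d₂)
   = 60.1571·0.799345 − 48.4542·0.992381·0.693704 = 14.729490
B₀ = V₀ − E₀ = 60.1571 − 14.729490 = 45.427610

E0=14.7295 B0=45.4276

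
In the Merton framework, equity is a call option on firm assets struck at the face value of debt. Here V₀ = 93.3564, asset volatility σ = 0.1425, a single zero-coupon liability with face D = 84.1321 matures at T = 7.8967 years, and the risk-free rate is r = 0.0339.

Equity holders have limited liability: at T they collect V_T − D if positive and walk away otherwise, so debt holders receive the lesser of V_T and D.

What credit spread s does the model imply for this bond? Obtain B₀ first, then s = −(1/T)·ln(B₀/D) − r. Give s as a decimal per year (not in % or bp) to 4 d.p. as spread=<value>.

spread=0.0059

d₁ = [ln(V₀/D) + (r + σ²/2)T] / (σ√T)
   = [ln(93.3564/84.1321) + (0.0339 + 0.5·0.1425²)·7.8967] / (0.1425·√7.8967)
   = [0.104036 + 0.347874] / 0.400440 = 1.128534
d₂ = d₁ − σ√T = 1.128534 − 0.400440 = 0.728094
N(d₁) = 0.870453,  N(d₂) = 0.766722,  e^(−rT) = 0.765139
E₀ = V₀·N(d₁) − D·e^(−rT)·N(d₂)
   = 93.3564·0.870453 − 84.1321·0.765139·0.766722 = 31.906356
B₀ = V₀ − E₀ = 93.3564 − 31.906356 = 61.450044
spread = −(1/T)·ln(B₀/D) − r = −(1/7.8967)·ln(61.450044/84.1321) − 0.0339 = 0.00588417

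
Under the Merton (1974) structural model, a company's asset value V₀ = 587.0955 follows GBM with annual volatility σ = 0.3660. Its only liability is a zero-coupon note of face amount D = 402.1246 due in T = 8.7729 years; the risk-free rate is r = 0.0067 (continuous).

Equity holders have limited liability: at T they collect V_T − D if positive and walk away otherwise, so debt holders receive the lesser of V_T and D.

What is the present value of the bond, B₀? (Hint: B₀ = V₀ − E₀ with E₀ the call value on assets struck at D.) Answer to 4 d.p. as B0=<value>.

B0=269.7913

d₁ = [ln(V₀/D) + (r + σ²/2)T] / (σ√T)
   = [ln(587.0955/402.1246) + (0.0067 + 0.5·0.3660²)·8.7729] / (0.3660·√8.7729)
   = [0.378426 + 0.646370] / 1.084058 = 0.945332
d₂ = d₁ − σ√T = 0.945332 − 1.084058 = -0.138726
N(d₁) = 0.827755,  N(d₂) = 0.444833,  e^(−rT) = 0.942916
E₀ = V₀·N(d₁) − D·e^(−rT)·N(d₂)
   = 587.0955·0.827755 − 402.1246·0.942916·0.444833 = 317.304197
B₀ = V₀ − E₀ = 587.0955 − 317.304197 = 269.791303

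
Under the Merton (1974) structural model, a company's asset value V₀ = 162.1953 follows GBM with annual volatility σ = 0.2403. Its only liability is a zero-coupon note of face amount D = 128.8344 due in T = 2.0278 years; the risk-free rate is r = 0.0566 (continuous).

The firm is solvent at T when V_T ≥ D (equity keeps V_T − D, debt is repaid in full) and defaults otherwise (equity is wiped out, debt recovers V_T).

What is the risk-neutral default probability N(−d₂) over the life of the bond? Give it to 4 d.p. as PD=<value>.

d₁ = [ln(V₀/D) + (r + σ²/2)T] / (σ√T)
   = [ln(162.1953/128.8344) + (0.0566 + 0.5·0.2403²)·2.0278] / (0.2403·√2.0278)
   = [0.230273 + 0.173320] / 0.342189 = 1.179445
d₂ = d₁ − σ√T = 1.179445 − 0.342189 = 0.837256
risk-neutral PD = N(−d₂) = N(-0.837256) = 0.201224

PD=0.2012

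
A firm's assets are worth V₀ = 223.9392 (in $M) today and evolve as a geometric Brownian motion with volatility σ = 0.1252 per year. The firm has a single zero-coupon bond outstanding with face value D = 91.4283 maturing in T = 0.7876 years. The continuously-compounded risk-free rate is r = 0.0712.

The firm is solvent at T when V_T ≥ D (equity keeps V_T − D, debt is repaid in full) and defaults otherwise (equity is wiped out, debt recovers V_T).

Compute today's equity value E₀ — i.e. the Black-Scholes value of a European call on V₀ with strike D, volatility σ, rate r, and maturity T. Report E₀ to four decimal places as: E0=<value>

d₁ = [ln(V₀/D) + (r + σ²/2)T] / (σ√T)
   = [ln(223.9392/91.4283) + (0.0712 + 0.5·0.1252²)·0.7876] / (0.1252·√0.7876)
   = [0.895820 + 0.062250] / 0.111111 = 8.622631
d₂ = d₁ − σ√T = 8.622631 − 0.111111 = 8.511520
N(d₁) = 1.000000,  N(d₂) = 1.000000,  e^(−rT) = 0.945466
E₀ = V₀·N(d₁) − D·e^(−rT)·N(d₂)
   = 223.9392·1.000000 − 91.4283·0.945466·1.000000 = 137.496831

E0=137.4968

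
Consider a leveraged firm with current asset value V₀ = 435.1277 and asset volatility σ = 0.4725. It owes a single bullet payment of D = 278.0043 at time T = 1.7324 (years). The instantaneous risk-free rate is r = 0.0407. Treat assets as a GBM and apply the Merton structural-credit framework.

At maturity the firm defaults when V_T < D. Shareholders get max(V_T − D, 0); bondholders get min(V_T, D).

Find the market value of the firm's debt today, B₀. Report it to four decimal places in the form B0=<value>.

B0=236.1081

d₁ = [ln(V₀/D) + (r + σ²/2)T] / (σ√T)
   = [ln(435.1277/278.0043) + (0.0407 + 0.5·0.4725²)·1.7324] / (0.4725·√1.7324)
   = [0.448003 + 0.263893] / 0.621908 = 1.144698
d₂ = d₁ − σ√T = 1.144698 − 0.621908 = 0.522790
N(d₁) = 0.873833,  N(d₂) = 0.699440,  e^(−rT) = 0.931920
E₀ = V₀·N(d₁) − D·e^(−rT)·N(d₂)
   = 435.1277·0.873833 − 278.0043·0.931920·0.699440 = 199.019617
B₀ = V₀ − E₀ = 435.1277 − 199.019617 = 236.108083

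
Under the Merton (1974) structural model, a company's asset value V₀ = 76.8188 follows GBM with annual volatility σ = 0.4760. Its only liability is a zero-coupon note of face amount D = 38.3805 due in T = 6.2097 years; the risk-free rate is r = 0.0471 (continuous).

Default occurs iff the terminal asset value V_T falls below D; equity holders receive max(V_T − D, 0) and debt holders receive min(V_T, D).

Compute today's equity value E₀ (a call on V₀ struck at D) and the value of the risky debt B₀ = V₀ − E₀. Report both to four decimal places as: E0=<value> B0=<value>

d₁ = [ln(V₀/D) + (r + σ²/2)T] / (σ√T)
   = [ln(76.8188/38.3805) + (0.0471 + 0.5·0.4760²)·6.2097] / (0.4760·√6.2097)
   = [0.693900 + 0.995961] / 1.186157 = 1.424652
d₂ = d₁ − σ√T = 1.424652 − 1.186157 = 0.238495
N(d₁) = 0.922871,  N(d₂) = 0.594251,  e^(−rT) = 0.746413
E₀ = V₀·N(d₁) − D·e^(−rT)·N(d₂)
   = 76.8188·0.922871 − 38.3805·0.746413·0.594251 = 53.869925
B₀ = V₀ − E₀ = 76.8188 − 53.869925 = 22.948875

E0=53.8699 B0=22.9489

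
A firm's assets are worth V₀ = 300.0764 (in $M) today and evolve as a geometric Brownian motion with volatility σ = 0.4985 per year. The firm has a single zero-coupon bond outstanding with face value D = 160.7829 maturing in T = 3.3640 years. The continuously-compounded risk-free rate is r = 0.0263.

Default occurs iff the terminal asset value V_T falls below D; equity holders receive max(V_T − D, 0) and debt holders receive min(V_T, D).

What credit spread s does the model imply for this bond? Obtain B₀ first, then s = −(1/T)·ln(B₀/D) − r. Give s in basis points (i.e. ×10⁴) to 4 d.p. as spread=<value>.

d₁ = [ln(V₀/D) + (r + σ²/2)T] / (σ√T)
   = [ln(300.0764/160.7829) + (0.0263 + 0.5·0.4985²)·3.3640] / (0.4985·√3.3640)
   = [0.623982 + 0.506454] / 0.914309 = 1.236383
d₂ = d₁ − σ√T = 1.236383 − 0.914309 = 0.322073
N(d₁) = 0.891842,  N(d₂) = 0.626301,  e^(−rT) = 0.915328
E₀ = V₀·N(d₁) − D·e^(−rT)·N(d₂)
   = 300.0764·0.891842 − 160.7829·0.915328·0.626301 = 175.448508
B₀ = V₀ − E₀ = 300.0764 − 175.448508 = 124.627892
spread = −(1/T)·ln(B₀/D) − r = −(1/3.3640)·ln(124.627892/160.7829) − 0.0263 = 0.04942015
in basis points: 0.04942015 × 10⁴ = 494.2015 bp

spread=494.2015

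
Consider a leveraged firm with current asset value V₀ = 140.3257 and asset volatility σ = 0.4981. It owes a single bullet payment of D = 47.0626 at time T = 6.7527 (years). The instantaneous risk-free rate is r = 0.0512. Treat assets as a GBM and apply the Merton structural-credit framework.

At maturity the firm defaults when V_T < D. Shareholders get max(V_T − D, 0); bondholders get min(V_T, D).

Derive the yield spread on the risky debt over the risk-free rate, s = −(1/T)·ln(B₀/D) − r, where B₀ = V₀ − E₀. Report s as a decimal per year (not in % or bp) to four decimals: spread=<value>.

d₁ = [ln(V₀/D) + (r + σ²/2)T] / (σ√T)
   = [ln(140.3257/47.0626) + (0.0512 + 0.5·0.4981²)·6.7527] / (0.4981·√6.7527)
   = [1.092488 + 1.183423] / 1.294361 = 1.758328
d₂ = d₁ − σ√T = 1.758328 − 1.294361 = 0.463967
N(d₁) = 0.960654,  N(d₂) = 0.678664,  e^(−rT) = 0.707698
E₀ = V₀·N(d₁) − D·e^(−rT)·N(d₂)
   = 140.3257·0.960654 − 47.0626·0.707698·0.678664 = 112.200802
B₀ = V₀ − E₀ = 140.3257 − 112.200802 = 28.124898
spread = −(1/T)·ln(B₀/D) − r = −(1/6.7527)·ln(28.124898/47.0626) − 0.0512 = 0.02503964

spread=0.0250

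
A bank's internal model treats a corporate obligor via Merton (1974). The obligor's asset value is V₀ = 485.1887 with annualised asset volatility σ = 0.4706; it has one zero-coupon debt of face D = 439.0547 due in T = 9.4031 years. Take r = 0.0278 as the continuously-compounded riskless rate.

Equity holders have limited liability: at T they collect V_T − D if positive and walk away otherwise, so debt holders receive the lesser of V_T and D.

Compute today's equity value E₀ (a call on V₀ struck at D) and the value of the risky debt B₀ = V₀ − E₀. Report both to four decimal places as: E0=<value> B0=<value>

d₁ = [ln(V₀/D) + (r + σ²/2)T] / (σ√T)
   = [ln(485.1887/439.0547) + (0.0278 + 0.5·0.4706²)·9.4031] / (0.4706·√9.4031)
   = [0.099914 + 1.302632] / 1.443070 = 0.971918
d₂ = d₁ − σ√T = 0.971918 − 1.443070 = -0.471152
N(d₁) = 0.834454,  N(d₂) = 0.318766,  e^(−rT) = 0.769968
E₀ = V₀·N(d₁) − D·e^(−rT)·N(d₂)
   = 485.1887·0.834454 − 439.0547·0.769968·0.318766 = 297.106365
B₀ = V₀ − E₀ = 485.1887 − 297.106365 = 188.082335

E0=297.1064 B0=188.0823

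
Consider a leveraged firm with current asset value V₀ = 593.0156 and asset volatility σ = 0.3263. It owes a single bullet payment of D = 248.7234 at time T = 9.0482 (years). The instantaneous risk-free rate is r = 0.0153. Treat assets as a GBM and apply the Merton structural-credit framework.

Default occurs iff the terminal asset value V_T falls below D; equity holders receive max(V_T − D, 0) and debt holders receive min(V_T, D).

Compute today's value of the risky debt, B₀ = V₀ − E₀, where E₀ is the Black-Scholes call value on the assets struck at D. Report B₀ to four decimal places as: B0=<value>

B0=190.7581

d₁ = [ln(V₀/D) + (r + σ²/2)T] / (σ√T)
   = [ln(593.0156/248.7234) + (0.0153 + 0.5·0.3263²)·9.0482] / (0.3263·√9.0482)
   = [0.868879 + 0.620126] / 0.981518 = 1.517044
d₂ = d₁ − σ√T = 1.517044 − 0.981518 = 0.535526
N(d₁) = 0.935372,  N(d₂) = 0.703857,  e^(−rT) = 0.870718
E₀ = V₀·N(d₁) − D·e^(−rT)·N(d₂)
   = 593.0156·0.935372 − 248.7234·0.870718·0.703857 = 402.257507
B₀ = V₀ − E₀ = 593.0156 − 402.257507 = 190.758093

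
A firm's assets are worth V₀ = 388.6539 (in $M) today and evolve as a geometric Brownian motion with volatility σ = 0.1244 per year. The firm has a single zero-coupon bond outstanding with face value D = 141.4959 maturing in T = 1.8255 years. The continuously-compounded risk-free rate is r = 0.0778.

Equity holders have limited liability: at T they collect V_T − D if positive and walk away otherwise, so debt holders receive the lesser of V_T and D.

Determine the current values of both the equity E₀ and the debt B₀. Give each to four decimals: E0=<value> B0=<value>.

E0=265.8920 B0=122.7619

d₁ = [ln(V₀/D) + (r + σ²/2)T] / (σ√T)
   = [ln(388.6539/141.4959) + (0.0778 + 0.5·0.1244²)·1.8255] / (0.1244·√1.8255)
   = [1.010418 + 0.156149] / 0.168078 = 6.940625
d₂ = d₁ − σ√T = 6.940625 − 0.168078 = 6.772547
N(d₁) = 1.000000,  N(d₂) = 1.000000,  e^(−rT) = 0.867601
E₀ = V₀·N(d₁) − D·e^(−rT)·N(d₂)
   = 388.6539·1.000000 − 141.4959·0.867601·1.000000 = 265.891983
B₀ = V₀ − E₀ = 388.6539 − 265.891983 = 122.761917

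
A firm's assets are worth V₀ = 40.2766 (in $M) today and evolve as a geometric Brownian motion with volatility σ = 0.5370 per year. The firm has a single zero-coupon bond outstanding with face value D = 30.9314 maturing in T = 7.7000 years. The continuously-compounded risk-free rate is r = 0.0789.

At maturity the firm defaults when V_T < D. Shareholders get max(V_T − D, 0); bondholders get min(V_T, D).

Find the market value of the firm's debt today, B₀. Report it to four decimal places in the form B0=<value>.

B0=11.0482

d₁ = [ln(V₀/D) + (r + σ²/2)T] / (σ√T)
   = [ln(40.2766/30.9314) + (0.0789 + 0.5·0.5370²)·7.7000] / (0.5370·√7.7000)
   = [0.263999 + 1.717751] / 1.490115 = 1.329931
d₂ = d₁ − σ√T = 1.329931 − 1.490115 = -0.160184
N(d₁) = 0.908229,  N(d₂) = 0.436368,  e^(−rT) = 0.544695
E₀ = V₀·N(d₁) − D·e^(−rT)·N(d₂)
   = 40.2766·0.908229 − 30.9314·0.544695·0.436368 = 29.228391
B₀ = V₀ − E₀ = 40.2766 − 29.228391 = 11.048209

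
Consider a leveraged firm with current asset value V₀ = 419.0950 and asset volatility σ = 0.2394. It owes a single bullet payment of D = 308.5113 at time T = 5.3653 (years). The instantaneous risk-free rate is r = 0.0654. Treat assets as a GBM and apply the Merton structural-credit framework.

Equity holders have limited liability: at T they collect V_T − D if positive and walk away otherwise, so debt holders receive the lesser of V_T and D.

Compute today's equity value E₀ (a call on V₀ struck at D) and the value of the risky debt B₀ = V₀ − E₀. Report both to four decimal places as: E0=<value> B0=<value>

d₁ = [ln(V₀/D) + (r + σ²/2)T] / (σ√T)
   = [ln(419.0950/308.5113) + (0.0654 + 0.5·0.2394²)·5.3653] / (0.2394·√5.3653)
   = [0.306339 + 0.504640] / 0.554525 = 1.462475
d₂ = d₁ − σ√T = 1.462475 − 0.554525 = 0.907950
N(d₁) = 0.928194,  N(d₂) = 0.818048,  e^(−rT) = 0.704061
E₀ = V₀·N(d₁) − D·e^(−rT)·N(d₂)
   = 419.0950·0.928194 − 308.5113·0.704061·0.818048 = 211.312947
B₀ = V₀ − E₀ = 419.0950 − 211.312947 = 207.782053

E0=211.3129 B0=207.7821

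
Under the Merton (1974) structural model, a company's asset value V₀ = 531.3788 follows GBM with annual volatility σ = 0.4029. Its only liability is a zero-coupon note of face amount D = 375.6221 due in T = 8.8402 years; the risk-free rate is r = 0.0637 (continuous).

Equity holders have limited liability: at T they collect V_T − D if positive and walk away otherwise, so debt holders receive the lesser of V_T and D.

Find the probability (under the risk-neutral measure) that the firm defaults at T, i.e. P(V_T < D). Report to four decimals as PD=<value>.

PD=0.4362

d₁ = [ln(V₀/D) + (r + σ²/2)T] / (σ√T)
   = [ln(531.3788/375.6221) + (0.0637 + 0.5·0.4029²)·8.8402] / (0.4029·√8.8402)
   = [0.346892 + 1.280629] / 1.197921 = 1.358620
d₂ = d₁ − σ√T = 1.358620 − 1.197921 = 0.160699
risk-neutral PD = N(−d₂) = N(-0.160699) = 0.436165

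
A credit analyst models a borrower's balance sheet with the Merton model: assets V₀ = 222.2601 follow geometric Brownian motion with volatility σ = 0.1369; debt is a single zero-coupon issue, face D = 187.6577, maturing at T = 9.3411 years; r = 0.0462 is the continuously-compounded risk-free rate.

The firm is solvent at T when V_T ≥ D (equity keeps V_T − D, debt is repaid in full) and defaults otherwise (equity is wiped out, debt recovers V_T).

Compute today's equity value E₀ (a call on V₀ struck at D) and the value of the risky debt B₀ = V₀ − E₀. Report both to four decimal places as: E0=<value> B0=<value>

E0=102.6733 B0=119.5868

d₁ = [ln(V₀/D) + (r + σ²/2)T] / (σ√T)
   = [ln(222.2601/187.6577) + (0.0462 + 0.5·0.1369²)·9.3411] / (0.1369·√9.3411)
   = [0.169229 + 0.519092] / 0.418410 = 1.645086
d₂ = d₁ − σ√T = 1.645086 − 0.418410 = 1.226676
N(d₁) = 0.950024,  N(d₂) = 0.890028,  e^(−rT) = 0.649496
E₀ = V₀·N(d₁) − D·e^(−rT)·N(d₂)
   = 222.2601·0.950024 − 187.6577·0.649496·0.890028 = 102.673261
B₀ = V₀ − E₀ = 222.2601 − 102.673261 = 119.586839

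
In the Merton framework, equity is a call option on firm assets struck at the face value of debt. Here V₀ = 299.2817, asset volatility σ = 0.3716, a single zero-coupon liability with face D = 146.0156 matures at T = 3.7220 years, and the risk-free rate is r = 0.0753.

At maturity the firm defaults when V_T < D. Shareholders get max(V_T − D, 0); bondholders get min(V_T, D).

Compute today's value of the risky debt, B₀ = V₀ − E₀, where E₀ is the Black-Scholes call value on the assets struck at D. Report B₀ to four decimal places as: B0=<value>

d₁ = [ln(V₀/D) + (r + σ²/2)T] / (σ√T)
   = [ln(299.2817/146.0156) + (0.0753 + 0.5·0.3716²)·3.7220] / (0.3716·√3.7220)
   = [0.717672 + 0.537246] / 0.716909 = 1.750456
d₂ = d₁ − σ√T = 1.750456 − 0.716909 = 1.033548
N(d₁) = 0.959980,  N(d₂) = 0.849326,  e^(−rT) = 0.755582
E₀ = V₀·N(d₁) − D·e^(−rT)·N(d₂)
   = 299.2817·0.959980 − 146.0156·0.755582·0.849326 = 193.601071
B₀ = V₀ − E₀ = 299.2817 − 193.601071 = 105.680629

B0=105.6806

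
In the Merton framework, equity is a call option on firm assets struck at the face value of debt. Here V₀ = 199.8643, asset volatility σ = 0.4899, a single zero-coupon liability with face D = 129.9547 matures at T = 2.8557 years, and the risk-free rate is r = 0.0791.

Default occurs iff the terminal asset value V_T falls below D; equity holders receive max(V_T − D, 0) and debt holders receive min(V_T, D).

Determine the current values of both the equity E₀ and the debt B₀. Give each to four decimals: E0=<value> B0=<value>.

d₁ = [ln(V₀/D) + (r + σ²/2)T] / (σ√T)
   = [ln(199.8643/129.9547) + (0.0791 + 0.5·0.4899²)·2.8557] / (0.4899·√2.8557)
   = [0.430453 + 0.568573] / 0.827873 = 1.206738
d₂ = d₁ − σ√T = 1.206738 − 0.827873 = 0.378865
N(d₁) = 0.886233,  N(d₂) = 0.647606,  e^(−rT) = 0.797809
E₀ = V₀·N(d₁) − D·e^(−rT)·N(d₂)
   = 199.8643·0.886233 − 129.9547·0.797809·0.647606 = 109.983265
B₀ = V₀ − E₀ = 199.8643 − 109.983265 = 89.881035

E0=109.9833 B0=89.8810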